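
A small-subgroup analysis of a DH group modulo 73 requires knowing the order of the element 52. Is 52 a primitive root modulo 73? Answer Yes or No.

No

φ(73) = 73 − 1 = 72 = 2^3 · 3^2.
Test 52^(72/q) mod 73 for each prime factor q of 72:
52^36 ≡ 72 (mod 73)  [q = 2: ≢ 1 ✓]
52^24 ≡ 1 (mod 73)  [q = 3: ≡ 1 ✗]
Since 52^24 ≡ 1, the order of 52 divides 24 < 72, so 52 is not a primitive root.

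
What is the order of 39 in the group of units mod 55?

By Lagrange's theorem, ord_55(39) divides φ(55) = φ(5·11) = (5−1)·(11−1) = 4·10 = 40 = 2^3 · 5.
Divisors of 40: 1, 2, 4, 5, 8, 10, 20, 40.
Compute 39^d (mod 55) for the divisors d until we hit 1:
39^1 ≡ 39 (mod 55)
39^2 ≡ 36 (mod 55)
39^4 ≡ 31 (mod 55)
39^5 ≡ 54 (mod 55)
39^8 ≡ 26 (mod 55)
39^10 ≡ 1 (mod 55) ✓
Therefore the multiplicative order of 39 modulo 55 is 10.

10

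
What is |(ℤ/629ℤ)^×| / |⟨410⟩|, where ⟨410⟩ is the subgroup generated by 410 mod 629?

8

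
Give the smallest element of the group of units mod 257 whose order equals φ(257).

φ(257) = 257 − 1 = 256 = 2^8.
Test candidates g = 2, 3, … against the prime factors q ∈ {2} of φ(257): g is a generator iff g^(256/q) ≢ 1 for every such q.
g = 2: 2^128 ≡ 1 — hits 1, so not a primitive root.
g = 3: 3^128 ≡ 256 — none is 1, so 3 is a primitive root.
So 3 is the smallest generator of (Z/257Z)^×.

3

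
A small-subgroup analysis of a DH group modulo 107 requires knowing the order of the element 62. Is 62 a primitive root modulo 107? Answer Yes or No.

φ(107) = 107 − 1 = 106 = 2 · 53.
An element g generates (Z/107Z)^× iff g^(106/q) ≢ 1 (mod 107) for each prime q ∈ {2, 53}.
62^53 ≡ 1 (mod 107)  [q = 2: ≡ 1 ✗]
62^2 ≡ 99 (mod 107)  [q = 53: ≢ 1 ✓]
The check at q = 2 fails, so 62 generates a proper subgroup.

No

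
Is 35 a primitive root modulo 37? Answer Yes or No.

Yes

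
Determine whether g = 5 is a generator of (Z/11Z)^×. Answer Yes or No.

No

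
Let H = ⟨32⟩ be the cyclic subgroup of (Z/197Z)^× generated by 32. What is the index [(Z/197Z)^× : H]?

1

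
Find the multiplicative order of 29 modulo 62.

By Lagrange's theorem, ord_62(29) divides φ(62) = φ(2)·φ(31) = 1·30 = 30 = 2 · 3 · 5.
Divisors of 30: 1, 2, 3, 5, 6, 10, 15, 30.
Check 29^d mod 62 for each divisor in increasing order:
29^1 ≡ 29
29^2 ≡ 35
29^3 ≡ 23
29^5 ≡ 61
29^6 ≡ 33
29^10 ≡ 1
Hence ord(29) = 10.

10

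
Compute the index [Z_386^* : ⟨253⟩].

Since 253 ∈ (Z/386Z)^×, its order divides φ(386) = φ(2)·φ(193) = 1·192 = 192 = 2^6 · 3.
Divisors of 192: 1, 2, 3, 4, 6, 8, 12, 16, 24, 32, 48, 64, 96, 192.
Test each divisor d:
253^1 ≡ 253 (mod 386)
253^2 ≡ 319 (mod 386)
253^3 ≡ 33 (mod 386)
253^4 ≡ 243 (mod 386)
253^6 ≡ 317 (mod 386)
253^8 ≡ 377 (mod 386)
253^12 ≡ 129 (mod 386)
253^16 ≡ 81 (mod 386)
253^24 ≡ 43 (mod 386)
253^32 ≡ 385 (mod 386)
253^48 ≡ 305 (mod 386)
253^64 ≡ 1 (mod 386) ✓
Thus |⟨253⟩| = ord(253) = 64.
Index = |(Z/386Z)^×| / |⟨253⟩| = 192 / 64 = 3.

3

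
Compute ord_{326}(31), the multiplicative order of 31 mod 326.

54

The order of 31 must divide φ(326) = φ(2)·φ(163) = 1·162 = 162 = 2 · 3^4.
Divisors of 162: 1, 2, 3, 6, 9, 18, 27, 54, 81, 162.
Evaluate successive powers at the divisors of 162:
31^1 ≡ 31 (mod 326)
31^2 ≡ 309 (mod 326)
31^3 ≡ 125 (mod 326)
31^6 ≡ 303 (mod 326)
31^9 ≡ 59 (mod 326)
31^18 ≡ 221 (mod 326)
31^27 ≡ 325 (mod 326)
31^54 ≡ 1 (mod 326) ✓
Hence ord(31) = 54.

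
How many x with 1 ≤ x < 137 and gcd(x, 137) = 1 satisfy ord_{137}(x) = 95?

0

φ(137) = 137 − 1 = 136 = 2^3 · 17.
(Z/137Z)^× is cyclic (|G| = 136); a cyclic group of order m has exactly φ(d) elements of each order d | m, and none otherwise.
Since 95 ∤ 136, the count is 0.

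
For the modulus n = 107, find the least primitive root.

φ(107) = 107 − 1 = 106 = 2 · 53.
Test candidates g = 2, 3, … against the prime factors q ∈ {2, 53} of φ(107): g is a generator iff g^(106/q) ≢ 1 for every such q.
g = 2: 2^53 ≡ 106; 2^2 ≡ 4 — none is 1, so 2 is a primitive root.
Hence the least primitive root of 107 is 2.

2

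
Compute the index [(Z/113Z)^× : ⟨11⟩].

2

Since 11 ∈ (Z/113Z)^×, its order divides φ(113) = 113 − 1 = 112 = 2^4 · 7.
Divisors of 112: 1, 2, 4, 7, 8, 14, 16, 28, 56, 112.
Check 11^d mod 113 for each divisor in increasing order:
11^1 ≡ 11 (mod 113)
11^2 ≡ 8 (mod 113)
11^4 ≡ 64 (mod 113)
11^7 ≡ 95 (mod 113)
11^8 ≡ 28 (mod 113)
11^14 ≡ 98 (mod 113)
11^16 ≡ 106 (mod 113)
11^28 ≡ 112 (mod 113)
11^56 ≡ 1 (mod 113) ✓
The order of 11 is 56, so the subgroup it generates has 56 elements.
The index is φ(113) / ord(11) = 112 / 56 = 2.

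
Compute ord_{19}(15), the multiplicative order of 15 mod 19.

18

Since 15 ∈ (Z/19Z)^×, its order divides φ(19) = 19 − 1 = 18 = 2 · 3^2.
Divisors of 18: 1, 2, 3, 6, 9, 18.
Compute 15^d (mod 19) for the divisors d until we hit 1:
15^1 ≡ 15 (mod 19)
15^2 ≡ 16 (mod 19)
15^3 ≡ 12 (mod 19)
15^6 ≡ 11 (mod 19)
15^9 ≡ 18 (mod 19)
15^18 ≡ 1 (mod 19) ✓
Hence ord(15) = 18.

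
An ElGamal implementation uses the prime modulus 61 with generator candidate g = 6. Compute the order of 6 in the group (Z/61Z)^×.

The order of 6 must divide φ(61) = 61 − 1 = 60 = 2^2 · 3 · 5.
Divisors of 60: 1, 2, 3, 4, 5, 6, 10, 12, 15, 20, 30, 60.
Check 6^d mod 61 for each divisor in increasing order:
6^1 ≡ 6
6^2 ≡ 36
6^3 ≡ 33
6^4 ≡ 15
6^5 ≡ 29
6^6 ≡ 52
6^10 ≡ 48
6^12 ≡ 20
6^15 ≡ 50
6^20 ≡ 47
6^30 ≡ 60
6^60 ≡ 1
Hence ord(6) = 60.

60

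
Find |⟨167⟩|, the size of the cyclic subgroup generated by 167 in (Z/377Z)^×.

84

ord(167) | φ(377) = φ(13·29) = (13−1)·(29−1) = 12·28 = 336 = 2^4 · 3 · 7.
Divisors of 336: 1, 2, 3, 4, 6, 7, 8, 12, 14, 16, 21, 24, 28, 42, 48, 56, 84, 112, 168, 336.
Evaluate successive powers at the divisors of 336:
167^1 ≡ 167
167^2 ≡ 368
167^3 ≡ 5
167^4 ≡ 81
167^6 ≡ 25
167^7 ≡ 28
167^8 ≡ 152
167^12 ≡ 248
167^14 ≡ 30
167^16 ≡ 107
167^21 ≡ 86
167^24 ≡ 53
167^28 ≡ 146
167^42 ≡ 233
167^48 ≡ 170
167^56 ≡ 204
167^84 ≡ 1
Therefore the multiplicative order of 167 modulo 377 is 84.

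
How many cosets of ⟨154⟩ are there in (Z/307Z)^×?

3

By Lagrange's theorem, ord_307(154) divides φ(307) = 307 − 1 = 306 = 2 · 3^2 · 17.
Divisors of 306: 1, 2, 3, 6, 9, 17, 18, 34, 51, 102, 153, 306.
Check 154^d mod 307 for each divisor in increasing order:
154^1 ≡ 154
154^2 ≡ 77
154^3 ≡ 192
154^6 ≡ 24
154^9 ≡ 3
154^17 ≡ 18
154^18 ≡ 9
154^34 ≡ 17
154^51 ≡ 306
154^102 ≡ 1
The order of 154 is 102, so the subgroup it generates has 102 elements.
The index is φ(307) / ord(154) = 306 / 102 = 3.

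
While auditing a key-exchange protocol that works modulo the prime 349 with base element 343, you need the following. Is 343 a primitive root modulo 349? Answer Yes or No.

No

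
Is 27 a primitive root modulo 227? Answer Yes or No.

No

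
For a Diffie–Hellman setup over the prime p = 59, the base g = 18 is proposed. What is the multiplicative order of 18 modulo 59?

ord(18) | φ(59) = 59 − 1 = 58 = 2 · 29.
Divisors of 58: 1, 2, 29, 58.
Test each divisor d:
18^1 ≡ 18
18^2 ≡ 29
18^29 ≡ 58
18^58 ≡ 1
Therefore the multiplicative order of 18 modulo 59 is 58.

58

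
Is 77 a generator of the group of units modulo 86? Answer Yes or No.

Yes

φ(86) = φ(2)·φ(43) = 1·42 = 42 = 2 · 3 · 7.
It suffices to check that the order of 77 is not a proper divisor of 42: compute 77^(42/q) for q ∈ {2, 3, 7}.
77^21 ≡ 85 (mod 86)  [q = 2: ≢ 1 ✓]
77^14 ≡ 49 (mod 86)  [q = 3: ≢ 1 ✓]
77^6 ≡ 47 (mod 86)  [q = 7: ≢ 1 ✓]
Every test exponent gives a nontrivial residue, hence 77 generates the full group.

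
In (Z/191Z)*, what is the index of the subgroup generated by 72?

2

The order of 72 must divide φ(191) = 191 − 1 = 190 = 2 · 5 · 19.
Divisors of 190: 1, 2, 5, 10, 19, 38, 95, 190.
Evaluate successive powers at the divisors of 190:
72^1 ≡ 72 (mod 191)
72^2 ≡ 27 (mod 191)
72^5 ≡ 154 (mod 191)
72^10 ≡ 32 (mod 191)
72^19 ≡ 184 (mod 191)
72^38 ≡ 49 (mod 191)
72^95 ≡ 1 (mod 191) ✓
So ord_191(72) = 95, hence |⟨72⟩| = 95.
Index = |(Z/191Z)^×| / |⟨72⟩| = 190 / 95 = 2.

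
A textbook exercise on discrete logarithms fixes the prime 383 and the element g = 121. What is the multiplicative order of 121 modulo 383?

191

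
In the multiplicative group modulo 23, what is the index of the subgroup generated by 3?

2

The order of 3 must divide φ(23) = 23 − 1 = 22 = 2 · 11.
Divisors of 22: 1, 2, 11, 22.
Test each divisor d:
3^1 ≡ 3
3^2 ≡ 9
3^11 ≡ 1
Thus |⟨3⟩| = ord(3) = 11.
[(Z/23Z)^× : ⟨3⟩] = 22/11 = 2.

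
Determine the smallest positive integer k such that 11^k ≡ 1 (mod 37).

Since 11 ∈ (Z/37Z)^×, its order divides φ(37) = 37 − 1 = 36 = 2^2 · 3^2.
Divisors of 36: 1, 2, 3, 4, 6, 9, 12, 18, 36.
Check 11^d mod 37 for each divisor in increasing order:
11^1 ≡ 11 (mod 37)
11^2 ≡ 10 (mod 37)
11^3 ≡ 36 (mod 37)
11^4 ≡ 26 (mod 37)
11^6 ≡ 1 (mod 37) ✓
Hence ord(11) = 6.

6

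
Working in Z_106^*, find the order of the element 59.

26

Since 59 ∈ (Z/106Z)^×, its order divides φ(106) = φ(2)·φ(53) = 1·52 = 52 = 2^2 · 13.
Divisors of 52: 1, 2, 4, 13, 26, 52.
Check 59^d mod 106 for each divisor in increasing order:
59^1 ≡ 59 (mod 106)
59^2 ≡ 89 (mod 106)
59^4 ≡ 77 (mod 106)
59^13 ≡ 105 (mod 106)
59^26 ≡ 1 (mod 106) ✓
The smallest such exponent is 26, so the order of 59 is 26.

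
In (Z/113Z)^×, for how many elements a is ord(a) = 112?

48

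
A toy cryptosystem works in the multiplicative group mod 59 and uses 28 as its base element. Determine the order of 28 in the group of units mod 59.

29

The order of 28 must divide φ(59) = 59 − 1 = 58 = 2 · 29.
Divisors of 58: 1, 2, 29, 58.
Check 28^d mod 59 for each divisor in increasing order:
28^1 ≡ 28
28^2 ≡ 17
28^29 ≡ 1
Therefore the multiplicative order of 28 modulo 59 is 29.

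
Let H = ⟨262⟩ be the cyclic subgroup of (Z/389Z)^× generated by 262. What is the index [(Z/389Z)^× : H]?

The order of 262 must divide φ(389) = 389 − 1 = 388 = 2^2 · 97.
Divisors of 388: 1, 2, 4, 97, 194, 388.
Check 262^d mod 389 for each divisor in increasing order:
262^1 ≡ 262
262^2 ≡ 180
262^4 ≡ 113
262^97 ≡ 1
So ord_389(262) = 97, hence |⟨262⟩| = 97.
[(Z/389Z)^× : ⟨262⟩] = 388/97 = 4.

4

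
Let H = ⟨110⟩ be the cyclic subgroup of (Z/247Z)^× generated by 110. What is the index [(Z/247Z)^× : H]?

6

The order of 110 must divide φ(247) = φ(13·19) = (13−1)·(19−1) = 12·18 = 216 = 2^3 · 3^3.
Divisors of 216: 1, 2, 3, 4, 6, 8, 9, 12, 18, 24, 27, 36, 54, 72, 108, 216.
Test each divisor d:
110^1 ≡ 110 (mod 247)
110^2 ≡ 244 (mod 247)
110^3 ≡ 164 (mod 247)
110^4 ≡ 9 (mod 247)
110^6 ≡ 220 (mod 247)
110^8 ≡ 81 (mod 247)
110^9 ≡ 18 (mod 247)
110^12 ≡ 235 (mod 247)
110^18 ≡ 77 (mod 247)
110^24 ≡ 144 (mod 247)
110^27 ≡ 151 (mod 247)
110^36 ≡ 1 (mod 247) ✓
So ord_247(110) = 36, hence |⟨110⟩| = 36.
The index is φ(247) / ord(110) = 216 / 36 = 6.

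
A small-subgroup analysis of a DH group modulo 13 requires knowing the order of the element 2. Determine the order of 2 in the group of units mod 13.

ord(2) | φ(13) = 13 − 1 = 12 = 2^2 · 3.
Divisors of 12: 1, 2, 3, 4, 6, 12.
Evaluate successive powers at the divisors of 12:
2^1 ≡ 2 (mod 13)
2^2 ≡ 4 (mod 13)
2^3 ≡ 8 (mod 13)
2^4 ≡ 3 (mod 13)
2^6 ≡ 12 (mod 13)
2^12 ≡ 1 (mod 13) ✓
Therefore the multiplicative order of 2 modulo 13 is 12.

12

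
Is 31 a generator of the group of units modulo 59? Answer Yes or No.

Yes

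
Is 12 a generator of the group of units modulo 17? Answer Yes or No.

φ(17) = 17 − 1 = 16 = 2^4.
It suffices to check that the order of 12 is not a proper divisor of 16: compute 12^(16/q) for q ∈ {2}.
12^8 ≡ 16 (mod 17)  [q = 2: ≢ 1 ✓]
All checks pass, so 12 has order 16 and is a primitive root modulo 17.

Yes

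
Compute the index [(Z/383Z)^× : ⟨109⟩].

By Lagrange's theorem, ord_383(109) divides φ(383) = 383 − 1 = 382 = 2 · 191.
Divisors of 382: 1, 2, 191, 382.
Evaluate successive powers at the divisors of 382:
109^1 ≡ 109 (mod 383)
109^2 ≡ 8 (mod 383)
109^191 ≡ 382 (mod 383)
109^382 ≡ 1 (mod 383) ✓
Thus |⟨109⟩| = ord(109) = 382.
Index = |(Z/383Z)^×| / |⟨109⟩| = 382 / 382 = 1.

1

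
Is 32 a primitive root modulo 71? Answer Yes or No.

φ(71) = 71 − 1 = 70 = 2 · 5 · 7.
32 is a primitive root mod 71 iff 32^(φ(71)/q) ≢ 1 for every prime q | φ(71), i.e. q ∈ {2, 5, 7}.
32^35 ≡ 1 (mod 71)  [q = 2: ≡ 1 ✗]
32^14 ≡ 1 (mod 71)  [q = 5: ≡ 1 ✗]
32^10 ≡ 37 (mod 71)  [q = 7: ≢ 1 ✓]
The check at q = 2 fails, so 32 generates a proper subgroup.

No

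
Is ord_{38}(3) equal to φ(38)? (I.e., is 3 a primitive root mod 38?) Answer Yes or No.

φ(38) = φ(2)·φ(19) = 1·18 = 18 = 2 · 3^2.
Test 3^(18/q) mod 38 for each prime factor q of 18:
3^9 ≡ 37 (mod 38)  [q = 2: ≢ 1 ✓]
3^6 ≡ 7 (mod 38)  [q = 3: ≢ 1 ✓]
All checks pass, so 3 has order 18 and is a primitive root modulo 38.

Yes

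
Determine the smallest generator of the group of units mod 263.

5

φ(263) = 263 − 1 = 262 = 2 · 131.
g is a primitive root iff g^(262/q) ≢ 1 (mod 263) for each prime q ∈ {2, 131}.
g = 2: 2^131 ≡ 1 — hits 1, so not a primitive root.
g = 3: 3^131 ≡ 1 — hits 1, so not a primitive root.
g = 4: 4^131 ≡ 1 — hits 1, so not a primitive root.
g = 5: 5^131 ≡ 262; 5^2 ≡ 25 — none is 1, so 5 is a primitive root.
So 5 is the smallest generator of (Z/263Z)^×.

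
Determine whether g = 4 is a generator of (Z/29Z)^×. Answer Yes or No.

φ(29) = 29 − 1 = 28 = 2^2 · 7.
It suffices to check that the order of 4 is not a proper divisor of 28: compute 4^(28/q) for q ∈ {2, 7}.
4^14 ≡ 1 (mod 29)  [q = 2: ≡ 1 ✗]
4^4 ≡ 24 (mod 29)  [q = 7: ≢ 1 ✓]
Since 4^14 ≡ 1, the order of 4 divides 14 < 28, so 4 is not a primitive root.

No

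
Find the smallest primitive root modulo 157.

5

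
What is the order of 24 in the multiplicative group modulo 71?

By Lagrange's theorem, ord_71(24) divides φ(71) = 71 − 1 = 70 = 2 · 5 · 7.
Divisors of 70: 1, 2, 5, 7, 10, 14, 35, 70.
Check 24^d mod 71 for each divisor in increasing order:
24^1 ≡ 24
24^2 ≡ 8
24^5 ≡ 45
24^7 ≡ 5
24^10 ≡ 37
24^14 ≡ 25
24^35 ≡ 1
Therefore the multiplicative order of 24 modulo 71 is 35.

35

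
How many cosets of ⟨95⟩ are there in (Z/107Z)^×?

Since 95 ∈ (Z/107Z)^×, its order divides φ(107) = 107 − 1 = 106 = 2 · 53.
Divisors of 106: 1, 2, 53, 106.
Evaluate successive powers at the divisors of 106:
95^1 ≡ 95 (mod 107)
95^2 ≡ 37 (mod 107)
95^53 ≡ 106 (mod 107)
95^106 ≡ 1 (mod 107) ✓
So ord_107(95) = 106, hence |⟨95⟩| = 106.
The index is φ(107) / ord(95) = 106 / 106 = 1.

1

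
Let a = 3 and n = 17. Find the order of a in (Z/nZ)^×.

The order of 3 must divide φ(17) = 17 − 1 = 16 = 2^4.
Divisors of 16: 1, 2, 4, 8, 16.
Check 3^d mod 17 for each divisor in increasing order:
3^1 ≡ 3 (mod 17)
3^2 ≡ 9 (mod 17)
3^4 ≡ 13 (mod 17)
3^8 ≡ 16 (mod 17)
3^16 ≡ 1 (mod 17) ✓
Therefore the multiplicative order of 3 modulo 17 is 16.

16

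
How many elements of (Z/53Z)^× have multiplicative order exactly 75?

0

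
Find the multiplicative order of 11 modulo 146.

ord(11) | φ(146) = φ(2)·φ(73) = 1·72 = 72 = 2^3 · 3^2.
Divisors of 72: 1, 2, 3, 4, 6, 8, 9, 12, 18, 24, 36, 72.
Compute 11^d (mod 146) for the divisors d until we hit 1:
11^1 ≡ 11 (mod 146)
11^2 ≡ 121 (mod 146)
11^3 ≡ 17 (mod 146)
11^4 ≡ 41 (mod 146)
11^6 ≡ 143 (mod 146)
11^8 ≡ 75 (mod 146)
11^9 ≡ 95 (mod 146)
11^12 ≡ 9 (mod 146)
11^18 ≡ 119 (mod 146)
11^24 ≡ 81 (mod 146)
11^36 ≡ 145 (mod 146)
11^72 ≡ 1 (mod 146) ✓
Therefore the multiplicative order of 11 modulo 146 is 72.

72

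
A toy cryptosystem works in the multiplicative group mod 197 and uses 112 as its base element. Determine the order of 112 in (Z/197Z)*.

98

ord(112) | φ(197) = 197 − 1 = 196 = 2^2 · 7^2.
Divisors of 196: 1, 2, 4, 7, 14, 28, 49, 98, 196.
Evaluate successive powers at the divisors of 196:
112^1 ≡ 112 (mod 197)
112^2 ≡ 133 (mod 197)
112^4 ≡ 156 (mod 197)
112^7 ≡ 161 (mod 197)
112^14 ≡ 114 (mod 197)
112^28 ≡ 191 (mod 197)
112^49 ≡ 196 (mod 197)
112^98 ≡ 1 (mod 197) ✓
Hence ord(112) = 98.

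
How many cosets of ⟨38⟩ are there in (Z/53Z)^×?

Since 38 ∈ (Z/53Z)^×, its order divides φ(53) = 53 − 1 = 52 = 2^2 · 13.
Divisors of 52: 1, 2, 4, 13, 26, 52.
Evaluate successive powers at the divisors of 52:
38^1 ≡ 38 (mod 53)
38^2 ≡ 13 (mod 53)
38^4 ≡ 10 (mod 53)
38^13 ≡ 52 (mod 53)
38^26 ≡ 1 (mod 53) ✓
Thus |⟨38⟩| = ord(38) = 26.
Index = |(Z/53Z)^×| / |⟨38⟩| = 52 / 26 = 2.

2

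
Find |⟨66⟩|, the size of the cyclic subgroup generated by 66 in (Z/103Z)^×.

17

ord(66) | φ(103) = 103 − 1 = 102 = 2 · 3 · 17.
Divisors of 102: 1, 2, 3, 6, 17, 34, 51, 102.
Check 66^d mod 103 for each divisor in increasing order:
66^1 ≡ 66
66^2 ≡ 30
66^3 ≡ 23
66^6 ≡ 14
66^17 ≡ 1
The smallest such exponent is 17, so the order of 66 is 17.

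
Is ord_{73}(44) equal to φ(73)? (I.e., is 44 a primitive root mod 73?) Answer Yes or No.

Yes

φ(73) = 73 − 1 = 72 = 2^3 · 3^2.
An element g generates (Z/73Z)^× iff g^(72/q) ≢ 1 (mod 73) for each prime q ∈ {2, 3}.
44^36 ≡ 72 (mod 73)  [q = 2: ≢ 1 ✓]
44^24 ≡ 64 (mod 73)  [q = 3: ≢ 1 ✓]
Every test exponent gives a nontrivial residue, hence 44 generates the full group.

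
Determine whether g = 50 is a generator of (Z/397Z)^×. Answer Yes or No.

Yes

φ(397) = 397 − 1 = 396 = 2^2 · 3^2 · 11.
An element g generates (Z/397Z)^× iff g^(396/q) ≢ 1 (mod 397) for each prime q ∈ {2, 3, 11}.
50^198 ≡ 396 (mod 397)  [q = 2: ≢ 1 ✓]
50^132 ≡ 34 (mod 397)  [q = 3: ≢ 1 ✓]
50^36 ≡ 99 (mod 397)  [q = 11: ≢ 1 ✓]
Every test exponent gives a nontrivial residue, hence 50 generates the full group.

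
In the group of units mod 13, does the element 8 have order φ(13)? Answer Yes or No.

No

φ(13) = 13 − 1 = 12 = 2^2 · 3.
It suffices to check that the order of 8 is not a proper divisor of 12: compute 8^(12/q) for q ∈ {2, 3}.
8^6 ≡ 12 (mod 13)  [q = 2: ≢ 1 ✓]
8^4 ≡ 1 (mod 13)  [q = 3: ≡ 1 ✗]
8^4 ≡ 1 shows ord(8) | 4, strictly less than φ(13); not a primitive root.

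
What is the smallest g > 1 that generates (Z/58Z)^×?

φ(58) = φ(2)·φ(29) = 1·28 = 28 = 2^2 · 7.
g is a primitive root iff g^(28/q) ≢ 1 (mod 58) for each prime q ∈ {2, 7}.
g = 2: gcd(2, 58) = 2 > 1, not a unit — skip.
g = 3: 3^14 ≡ 57; 3^4 ≡ 23 — none is 1, so 3 is a primitive root.
Hence the least primitive root of 58 is 3.

3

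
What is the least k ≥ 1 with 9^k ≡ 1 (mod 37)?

Since 9 ∈ (Z/37Z)^×, its order divides φ(37) = 37 − 1 = 36 = 2^2 · 3^2.
Divisors of 36: 1, 2, 3, 4, 6, 9, 12, 18, 36.
Check 9^d mod 37 for each divisor in increasing order:
9^1 ≡ 9 (mod 37)
9^2 ≡ 7 (mod 37)
9^3 ≡ 26 (mod 37)
9^4 ≡ 12 (mod 37)
9^6 ≡ 10 (mod 37)
9^9 ≡ 1 (mod 37) ✓
So ord_37(9) = 9.

9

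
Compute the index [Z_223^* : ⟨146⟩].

2

By Lagrange's theorem, ord_223(146) divides φ(223) = 223 − 1 = 222 = 2 · 3 · 37.
Divisors of 222: 1, 2, 3, 6, 37, 74, 111, 222.
Compute 146^d (mod 223) for the divisors d until we hit 1:
146^1 ≡ 146 (mod 223)
146^2 ≡ 131 (mod 223)
146^3 ≡ 171 (mod 223)
146^6 ≡ 28 (mod 223)
146^37 ≡ 183 (mod 223)
146^74 ≡ 39 (mod 223)
146^111 ≡ 1 (mod 223) ✓
Thus |⟨146⟩| = ord(146) = 111.
[(Z/223Z)^× : ⟨146⟩] = 222/111 = 2.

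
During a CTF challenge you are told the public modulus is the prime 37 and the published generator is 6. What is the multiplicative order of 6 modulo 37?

Since 6 ∈ (Z/37Z)^×, its order divides φ(37) = 37 − 1 = 36 = 2^2 · 3^2.
Divisors of 36: 1, 2, 3, 4, 6, 9, 12, 18, 36.
Test each divisor d:
6^1 ≡ 6
6^2 ≡ 36
6^3 ≡ 31
6^4 ≡ 1
The smallest such exponent is 4, so the order of 6 is 4.

4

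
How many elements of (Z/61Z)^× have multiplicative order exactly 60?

φ(61) = 61 − 1 = 60 = 2^2 · 3 · 5.
In a cyclic group of order 60, there are φ(d) elements of order d for each divisor d of 60, and zero for non-divisors.
60 = 2^2 · 3 · 5 divides 60, and φ(60) = 16.

16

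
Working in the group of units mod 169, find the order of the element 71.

156

By Lagrange's theorem, ord_169(71) divides φ(169) = φ(13^2) = 13·(13−1) = 156 = 2^2 · 3 · 13.
Divisors of 156: 1, 2, 3, 4, 6, 12, 13, 26, 39, 52, 78, 156.
Check 71^d mod 169 for each divisor in increasing order:
71^1 ≡ 71 (mod 169)
71^2 ≡ 140 (mod 169)
71^3 ≡ 138 (mod 169)
71^4 ≡ 165 (mod 169)
71^6 ≡ 116 (mod 169)
71^12 ≡ 105 (mod 169)
71^13 ≡ 19 (mod 169)
71^26 ≡ 23 (mod 169)
71^39 ≡ 99 (mod 169)
71^52 ≡ 22 (mod 169)
71^78 ≡ 168 (mod 169)
71^156 ≡ 1 (mod 169) ✓
Hence ord(71) = 156.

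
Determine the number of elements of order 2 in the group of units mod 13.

1

φ(13) = 13 − 1 = 12 = 2^2 · 3.
In a cyclic group of order 12, there are φ(d) elements of order d for each divisor d of 12, and zero for non-divisors.
2 | 12, and φ(2) = 2 − 1 = 1.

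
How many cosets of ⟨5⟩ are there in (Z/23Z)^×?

By Lagrange's theorem, ord_23(5) divides φ(23) = 23 − 1 = 22 = 2 · 11.
Divisors of 22: 1, 2, 11, 22.
Test each divisor d:
5^1 ≡ 5
5^2 ≡ 2
5^11 ≡ 22
5^22 ≡ 1
Thus |⟨5⟩| = ord(5) = 22.
Index = |(Z/23Z)^×| / |⟨5⟩| = 22 / 22 = 1.

1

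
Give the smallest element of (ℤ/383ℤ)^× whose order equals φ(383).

5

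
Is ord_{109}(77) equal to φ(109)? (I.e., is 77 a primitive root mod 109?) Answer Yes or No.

No

φ(109) = 109 − 1 = 108 = 2^2 · 3^3.
An element g generates (Z/109Z)^× iff g^(108/q) ≢ 1 (mod 109) for each prime q ∈ {2, 3}.
77^54 ≡ 108 (mod 109)  [q = 2: ≢ 1 ✓]
77^36 ≡ 1 (mod 109)  [q = 3: ≡ 1 ✗]
Since 77^36 ≡ 1, the order of 77 divides 36 < 108, so 77 is not a primitive root.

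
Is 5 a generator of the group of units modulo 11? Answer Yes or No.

No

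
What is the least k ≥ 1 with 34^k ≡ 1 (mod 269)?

ord(34) | φ(269) = 269 − 1 = 268 = 2^2 · 67.
Divisors of 268: 1, 2, 4, 67, 134, 268.
Evaluate successive powers at the divisors of 268:
34^1 ≡ 34 (mod 269)
34^2 ≡ 80 (mod 269)
34^4 ≡ 213 (mod 269)
34^67 ≡ 268 (mod 269)
34^134 ≡ 1 (mod 269) ✓
The smallest such exponent is 134, so the order of 34 is 134.

134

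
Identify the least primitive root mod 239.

φ(239) = 239 − 1 = 238 = 2 · 7 · 17.
g is a primitive root iff g^(238/q) ≢ 1 (mod 239) for each prime q ∈ {2, 7, 17}.
g = 2: 2^119 ≡ 1 — hits 1, so not a primitive root.
g = 3: 3^119 ≡ 1 — hits 1, so not a primitive root.
g = 4: 4^119 ≡ 1 — hits 1, so not a primitive root.
g = 5: 5^119 ≡ 1 — hits 1, so not a primitive root.
g = 6: 6^119 ≡ 1 — hits 1, so not a primitive root.
g = 7: 7^119 ≡ 238; 7^34 ≡ 24; 7^14 ≡ 211 — none is 1, so 7 is a primitive root.
So 7 is the smallest generator of (Z/239Z)^×.

7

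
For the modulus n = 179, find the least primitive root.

φ(179) = 179 − 1 = 178 = 2 · 89.
Test candidates g = 2, 3, … against the prime factors q ∈ {2, 89} of φ(179): g is a generator iff g^(178/q) ≢ 1 for every such q.
g = 2: 2^89 ≡ 178; 2^2 ≡ 4 — none is 1, so 2 is a primitive root.
Hence the least primitive root of 179 is 2.

2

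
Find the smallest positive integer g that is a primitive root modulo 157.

5

φ(157) = 157 − 1 = 156 = 2^2 · 3 · 13.
g is a primitive root iff g^(156/q) ≢ 1 (mod 157) for each prime q ∈ {2, 3, 13}.
g = 2: 2^78 ≡ 156; 2^52 ≡ 1 — hits 1, so not a primitive root.
g = 3: 3^78 ≡ 1 — hits 1, so not a primitive root.
g = 4: 4^78 ≡ 1 — hits 1, so not a primitive root.
g = 5: 5^78 ≡ 156; 5^52 ≡ 12; 5^12 ≡ 130 — none is 1, so 5 is a primitive root.
The smallest primitive root modulo 157 is 5.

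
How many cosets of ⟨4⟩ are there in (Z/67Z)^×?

2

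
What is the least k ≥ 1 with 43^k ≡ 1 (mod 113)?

112

By Lagrange's theorem, ord_113(43) divides φ(113) = 113 − 1 = 112 = 2^4 · 7.
Divisors of 112: 1, 2, 4, 7, 8, 14, 16, 28, 56, 112.
Compute 43^d (mod 113) for the divisors d until we hit 1:
43^1 ≡ 43
43^2 ≡ 41
43^4 ≡ 99
43^7 ≡ 65
43^8 ≡ 83
43^14 ≡ 44
43^16 ≡ 109
43^28 ≡ 15
43^56 ≡ 112
43^112 ≡ 1
So ord_113(43) = 112.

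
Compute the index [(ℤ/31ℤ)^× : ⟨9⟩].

2

By Lagrange's theorem, ord_31(9) divides φ(31) = 31 − 1 = 30 = 2 · 3 · 5.
Divisors of 30: 1, 2, 3, 5, 6, 10, 15, 30.
Compute 9^d (mod 31) for the divisors d until we hit 1:
9^1 ≡ 9 (mod 31)
9^2 ≡ 19 (mod 31)
9^3 ≡ 16 (mod 31)
9^5 ≡ 25 (mod 31)
9^6 ≡ 8 (mod 31)
9^10 ≡ 5 (mod 31)
9^15 ≡ 1 (mod 31) ✓
Thus |⟨9⟩| = ord(9) = 15.
[(Z/31Z)^× : ⟨9⟩] = 30/15 = 2.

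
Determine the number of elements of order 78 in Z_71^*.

φ(71) = 71 − 1 = 70 = 2 · 5 · 7.
(Z/71Z)^× is cyclic (|G| = 70); a cyclic group of order m has exactly φ(d) elements of each order d | m, and none otherwise.
Since 78 ∤ 70, the count is 0.

0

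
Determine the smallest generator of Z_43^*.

3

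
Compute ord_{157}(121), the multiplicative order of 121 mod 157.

39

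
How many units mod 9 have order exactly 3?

2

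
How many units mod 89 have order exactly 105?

φ(89) = 89 − 1 = 88 = 2^3 · 11.
Since (Z/89Z)^× is cyclic of order 88, the number of elements of order d is φ(d) when d | 88 and 0 otherwise.
105 does not divide 88, so no element of (Z/89Z)^× has order 105.

0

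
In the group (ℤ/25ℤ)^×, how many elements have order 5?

4

φ(25) = φ(5^2) = 5·(5−1) = 20 = 2^2 · 5.
(Z/25Z)^× is cyclic (|G| = 20); a cyclic group of order m has exactly φ(d) elements of each order d | m, and none otherwise.
5 | 20, and φ(5) = 5 − 1 = 4.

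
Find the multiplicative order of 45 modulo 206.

ord(45) | φ(206) = φ(2)·φ(103) = 1·102 = 102 = 2 · 3 · 17.
Divisors of 102: 1, 2, 3, 6, 17, 34, 51, 102.
Check 45^d mod 206 for each divisor in increasing order:
45^1 ≡ 45
45^2 ≡ 171
45^3 ≡ 73
45^6 ≡ 179
45^17 ≡ 57
45^34 ≡ 159
45^51 ≡ 205
45^102 ≡ 1
Hence ord(45) = 102.

102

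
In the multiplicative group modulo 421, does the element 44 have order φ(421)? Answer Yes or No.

φ(421) = 421 − 1 = 420 = 2^2 · 3 · 5 · 7.
Test 44^(420/q) mod 421 for each prime factor q of 420:
44^210 ≡ 1 (mod 421)  [q = 2: ≡ 1 ✗]
44^140 ≡ 1 (mod 421)  [q = 3: ≡ 1 ✗]
44^84 ≡ 354 (mod 421)  [q = 5: ≢ 1 ✓]
44^60 ≡ 1 (mod 421)  [q = 7: ≡ 1 ✗]
The check at q = 2 fails, so 44 generates a proper subgroup.

No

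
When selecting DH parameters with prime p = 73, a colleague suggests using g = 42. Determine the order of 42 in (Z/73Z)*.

72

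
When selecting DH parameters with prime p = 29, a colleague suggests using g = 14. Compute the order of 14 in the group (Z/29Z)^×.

By Lagrange's theorem, ord_29(14) divides φ(29) = 29 − 1 = 28 = 2^2 · 7.
Divisors of 28: 1, 2, 4, 7, 14, 28.
Check 14^d mod 29 for each divisor in increasing order:
14^1 ≡ 14
14^2 ≡ 22
14^4 ≡ 20
14^7 ≡ 12
14^14 ≡ 28
14^28 ≡ 1
The smallest such exponent is 28, so the order of 14 is 28.

28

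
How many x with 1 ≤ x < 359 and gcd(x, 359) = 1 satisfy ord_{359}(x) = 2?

1

φ(359) = 359 − 1 = 358 = 2 · 179.
(Z/359Z)^× is cyclic (|G| = 358); a cyclic group of order m has exactly φ(d) elements of each order d | m, and none otherwise.
2 | 358, and φ(2) = 2 − 1 = 1.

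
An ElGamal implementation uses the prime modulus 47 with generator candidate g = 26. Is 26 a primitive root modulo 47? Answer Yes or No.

φ(47) = 47 − 1 = 46 = 2 · 23.
26 is a primitive root mod 47 iff 26^(φ(47)/q) ≢ 1 for every prime q | φ(47), i.e. q ∈ {2, 23}.
26^23 ≡ 46 (mod 47)  [q = 2: ≢ 1 ✓]
26^2 ≡ 18 (mod 47)  [q = 23: ≢ 1 ✓]
All checks pass, so 26 has order 46 and is a primitive root modulo 47.

Yes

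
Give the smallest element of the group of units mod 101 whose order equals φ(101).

2

φ(101) = 101 − 1 = 100 = 2^2 · 5^2.
g is a primitive root iff g^(100/q) ≢ 1 (mod 101) for each prime q ∈ {2, 5}.
g = 2: 2^50 ≡ 100; 2^20 ≡ 95 — none is 1, so 2 is a primitive root.
Hence the least primitive root of 101 is 2.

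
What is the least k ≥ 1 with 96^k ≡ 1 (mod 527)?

240

Since 96 ∈ (Z/527Z)^×, its order divides φ(527) = φ(17·31) = (17−1)·(31−1) = 16·30 = 480 = 2^5 · 3 · 5.
Divisors of 480: 1, 2, 3, 4, 5, 6, 8, 10, 12, 15, 16, 20, 24, 30, 32, 40, 48, 60, 80, 96, 120, 160, 240, 480.
Evaluate successive powers at the divisors of 480:
96^1 ≡ 96 (mod 527)
96^2 ≡ 257 (mod 527)
96^3 ≡ 430 (mod 527)
96^4 ≡ 174 (mod 527)
96^5 ≡ 367 (mod 527)
96^6 ≡ 450 (mod 527)
96^8 ≡ 237 (mod 527)
96^10 ≡ 304 (mod 527)
96^12 ≡ 132 (mod 527)
96^15 ≡ 371 (mod 527)
96^16 ≡ 307 (mod 527)
96^20 ≡ 191 (mod 527)
96^24 ≡ 33 (mod 527)
96^30 ≡ 94 (mod 527)
96^32 ≡ 443 (mod 527)
96^40 ≡ 118 (mod 527)
96^48 ≡ 35 (mod 527)
96^60 ≡ 404 (mod 527)
96^80 ≡ 222 (mod 527)
96^96 ≡ 171 (mod 527)
96^120 ≡ 373 (mod 527)
96^160 ≡ 273 (mod 527)
96^240 ≡ 1 (mod 527) ✓
Therefore the multiplicative order of 96 modulo 527 is 240.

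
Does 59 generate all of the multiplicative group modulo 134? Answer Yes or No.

No

φ(134) = φ(2)·φ(67) = 1·66 = 66 = 2 · 3 · 11.
Test 59^(66/q) mod 134 for each prime factor q of 66:
59^33 ≡ 1 (mod 134)  [q = 2: ≡ 1 ✗]
59^22 ≡ 1 (mod 134)  [q = 3: ≡ 1 ✗]
59^6 ≡ 107 (mod 134)  [q = 11: ≢ 1 ✓]
59^33 ≡ 1 shows ord(59) | 33, strictly less than φ(134); not a primitive root.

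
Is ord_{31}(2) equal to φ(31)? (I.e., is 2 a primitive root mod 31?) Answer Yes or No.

No

φ(31) = 31 − 1 = 30 = 2 · 3 · 5.
2 is a primitive root mod 31 iff 2^(φ(31)/q) ≢ 1 for every prime q | φ(31), i.e. q ∈ {2, 3, 5}.
2^15 ≡ 1 (mod 31)  [q = 2: ≡ 1 ✗]
2^10 ≡ 1 (mod 31)  [q = 3: ≡ 1 ✗]
2^6 ≡ 2 (mod 31)  [q = 5: ≢ 1 ✓]
The check at q = 2 fails, so 2 generates a proper subgroup.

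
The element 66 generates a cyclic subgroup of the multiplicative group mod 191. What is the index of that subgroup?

ord(66) | φ(191) = 191 − 1 = 190 = 2 · 5 · 19.
Divisors of 190: 1, 2, 5, 10, 19, 38, 95, 190.
Evaluate successive powers at the divisors of 190:
66^1 ≡ 66
66^2 ≡ 154
66^5 ≡ 11
66^10 ≡ 121
66^19 ≡ 190
66^38 ≡ 1
Thus |⟨66⟩| = ord(66) = 38.
[(Z/191Z)^× : ⟨66⟩] = 190/38 = 5.

5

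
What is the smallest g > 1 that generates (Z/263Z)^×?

5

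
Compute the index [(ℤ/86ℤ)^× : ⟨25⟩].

The order of 25 must divide φ(86) = φ(2)·φ(43) = 1·42 = 42 = 2 · 3 · 7.
Divisors of 42: 1, 2, 3, 6, 7, 14, 21, 42.
Check 25^d mod 86 for each divisor in increasing order:
25^1 ≡ 25
25^2 ≡ 23
25^3 ≡ 59
25^6 ≡ 41
25^7 ≡ 79
25^14 ≡ 49
25^21 ≡ 1
Thus |⟨25⟩| = ord(25) = 21.
The index is φ(86) / ord(25) = 42 / 21 = 2.

2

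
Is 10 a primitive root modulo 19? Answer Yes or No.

φ(19) = 19 − 1 = 18 = 2 · 3^2.
10 is a primitive root mod 19 iff 10^(φ(19)/q) ≢ 1 for every prime q | φ(19), i.e. q ∈ {2, 3}.
10^9 ≡ 18 (mod 19)  [q = 2: ≢ 1 ✓]
10^6 ≡ 11 (mod 19)  [q = 3: ≢ 1 ✓]
Every test exponent gives a nontrivial residue, hence 10 generates the full group.

Yes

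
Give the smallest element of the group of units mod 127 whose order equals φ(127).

φ(127) = 127 − 1 = 126 = 2 · 3^2 · 7.
g is a primitive root iff g^(126/q) ≢ 1 (mod 127) for each prime q ∈ {2, 3, 7}.
g = 2: 2^63 ≡ 1 — hits 1, so not a primitive root.
g = 3: 3^63 ≡ 126; 3^42 ≡ 107; 3^18 ≡ 4 — none is 1, so 3 is a primitive root.
Hence the least primitive root of 127 is 3.

3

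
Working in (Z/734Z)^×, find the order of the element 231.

Since 231 ∈ (Z/734Z)^×, its order divides φ(734) = φ(2)·φ(367) = 1·366 = 366 = 2 · 3 · 61.
Divisors of 366: 1, 2, 3, 6, 61, 122, 183, 366.
Evaluate successive powers at the divisors of 366:
231^1 ≡ 231
231^2 ≡ 513
231^3 ≡ 329
231^6 ≡ 343
231^61 ≡ 83
231^122 ≡ 283
231^183 ≡ 1
So ord_734(231) = 183.

183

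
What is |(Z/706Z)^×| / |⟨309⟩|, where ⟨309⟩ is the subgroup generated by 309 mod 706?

ord(309) | φ(706) = φ(2)·φ(353) = 1·352 = 352 = 2^5 · 11.
Divisors of 352: 1, 2, 4, 8, 11, 16, 22, 32, 44, 88, 176, 352.
Compute 309^d (mod 706) for the divisors d until we hit 1:
309^1 ≡ 309
309^2 ≡ 171
309^4 ≡ 295
309^8 ≡ 187
309^11 ≡ 423
309^16 ≡ 375
309^22 ≡ 311
309^32 ≡ 131
309^44 ≡ 705
309^88 ≡ 1
The order of 309 is 88, so the subgroup it generates has 88 elements.
[(Z/706Z)^× : ⟨309⟩] = 352/88 = 4.

4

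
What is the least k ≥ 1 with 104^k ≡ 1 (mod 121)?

The order of 104 must divide φ(121) = φ(11^2) = 11·(11−1) = 110 = 2 · 5 · 11.
Divisors of 110: 1, 2, 5, 10, 11, 22, 55, 110.
Test each divisor d:
104^1 ≡ 104 (mod 121)
104^2 ≡ 47 (mod 121)
104^5 ≡ 78 (mod 121)
104^10 ≡ 34 (mod 121)
104^11 ≡ 27 (mod 121)
104^22 ≡ 3 (mod 121)
104^55 ≡ 1 (mod 121) ✓
The smallest such exponent is 55, so the order of 104 is 55.

55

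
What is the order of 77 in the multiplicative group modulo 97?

ord(77) | φ(97) = 97 − 1 = 96 = 2^5 · 3.
Divisors of 96: 1, 2, 3, 4, 6, 8, 12, 16, 24, 32, 48, 96.
Evaluate successive powers at the divisors of 96:
77^1 ≡ 77
77^2 ≡ 12
77^3 ≡ 51
77^4 ≡ 47
77^6 ≡ 79
77^8 ≡ 75
77^12 ≡ 33
77^16 ≡ 96
77^24 ≡ 22
77^32 ≡ 1
Hence ord(77) = 32.

32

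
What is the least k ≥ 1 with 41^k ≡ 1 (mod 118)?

ord(41) | φ(118) = φ(2)·φ(59) = 1·58 = 58 = 2 · 29.
Divisors of 58: 1, 2, 29, 58.
Evaluate successive powers at the divisors of 58:
41^1 ≡ 41 (mod 118)
41^2 ≡ 29 (mod 118)
41^29 ≡ 1 (mod 118) ✓
Therefore the multiplicative order of 41 modulo 118 is 29.

29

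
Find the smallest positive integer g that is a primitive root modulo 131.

2

φ(131) = 131 − 1 = 130 = 2 · 5 · 13.
g is a primitive root iff g^(130/q) ≢ 1 (mod 131) for each prime q ∈ {2, 5, 13}.
g = 2: 2^65 ≡ 130; 2^26 ≡ 53; 2^10 ≡ 107 — none is 1, so 2 is a primitive root.
Hence the least primitive root of 131 is 2.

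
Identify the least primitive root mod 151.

φ(151) = 151 − 1 = 150 = 2 · 3 · 5^2.
Test candidates g = 2, 3, … against the prime factors q ∈ {2, 3, 5} of φ(151): g is a generator iff g^(150/q) ≢ 1 for every such q.
g = 2: 2^75 ≡ 1 — hits 1, so not a primitive root.
g = 3: 3^75 ≡ 150; 3^50 ≡ 1 — hits 1, so not a primitive root.
g = 4: 4^75 ≡ 1 — hits 1, so not a primitive root.
g = 5: 5^75 ≡ 1 — hits 1, so not a primitive root.
g = 6: 6^75 ≡ 150; 6^50 ≡ 32; 6^30 ≡ 59 — none is 1, so 6 is a primitive root.
Hence the least primitive root of 151 is 6.

6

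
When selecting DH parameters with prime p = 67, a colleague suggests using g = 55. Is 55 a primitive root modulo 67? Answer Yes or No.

No

φ(67) = 67 − 1 = 66 = 2 · 3 · 11.
An element g generates (Z/67Z)^× iff g^(66/q) ≢ 1 (mod 67) for each prime q ∈ {2, 3, 11}.
55^33 ≡ 1 (mod 67)  [q = 2: ≡ 1 ✗]
55^22 ≡ 29 (mod 67)  [q = 3: ≢ 1 ✓]
55^6 ≡ 62 (mod 67)  [q = 11: ≢ 1 ✓]
55^33 ≡ 1 shows ord(55) | 33, strictly less than φ(67); not a primitive root.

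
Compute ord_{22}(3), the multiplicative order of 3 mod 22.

The order of 3 must divide φ(22) = φ(2)·φ(11) = 1·10 = 10 = 2 · 5.
Divisors of 10: 1, 2, 5, 10.
Check 3^d mod 22 for each divisor in increasing order:
3^1 ≡ 3 (mod 22)
3^2 ≡ 9 (mod 22)
3^5 ≡ 1 (mod 22) ✓
The smallest such exponent is 5, so the order of 3 is 5.

5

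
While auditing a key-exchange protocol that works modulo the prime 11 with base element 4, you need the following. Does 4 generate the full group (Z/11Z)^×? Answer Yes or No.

φ(11) = 11 − 1 = 10 = 2 · 5.
An element g generates (Z/11Z)^× iff g^(10/q) ≢ 1 (mod 11) for each prime q ∈ {2, 5}.
4^5 ≡ 1 (mod 11)  [q = 2: ≡ 1 ✗]
4^2 ≡ 5 (mod 11)  [q = 5: ≢ 1 ✓]
The check at q = 2 fails, so 4 generates a proper subgroup.

No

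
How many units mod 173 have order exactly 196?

0

φ(173) = 173 − 1 = 172 = 2^2 · 43.
Since (Z/173Z)^× is cyclic of order 172, the number of elements of order d is φ(d) when d | 172 and 0 otherwise.
Here 172 is not a multiple of 196, so there are no elements of order 196.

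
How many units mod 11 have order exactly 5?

φ(11) = 11 − 1 = 10 = 2 · 5.
Since (Z/11Z)^× is cyclic of order 10, the number of elements of order d is φ(d) when d | 10 and 0 otherwise.
5 | 10, and φ(5) = 5 − 1 = 4.

4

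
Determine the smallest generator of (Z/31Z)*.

φ(31) = 31 − 1 = 30 = 2 · 3 · 5.
Test candidates g = 2, 3, … against the prime factors q ∈ {2, 3, 5} of φ(31): g is a generator iff g^(30/q) ≢ 1 for every such q.
g = 2: 2^15 ≡ 1 — hits 1, so not a primitive root.
g = 3: 3^15 ≡ 30; 3^10 ≡ 25; 3^6 ≡ 16 — none is 1, so 3 is a primitive root.
The smallest primitive root modulo 31 is 3.

3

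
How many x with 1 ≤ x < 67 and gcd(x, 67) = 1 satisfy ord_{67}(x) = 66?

φ(67) = 67 − 1 = 66 = 2 · 3 · 11.
In a cyclic group of order 66, there are φ(d) elements of order d for each divisor d of 66, and zero for non-divisors.
66 = 2 · 3 · 11 divides 66, and φ(66) = 20.

20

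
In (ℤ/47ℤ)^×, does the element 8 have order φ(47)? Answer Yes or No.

φ(47) = 47 − 1 = 46 = 2 · 23.
Test 8^(46/q) mod 47 for each prime factor q of 46:
8^23 ≡ 1 (mod 47)  [q = 2: ≡ 1 ✗]
8^2 ≡ 17 (mod 47)  [q = 23: ≢ 1 ✓]
Since 8^23 ≡ 1, the order of 8 divides 23 < 46, so 8 is not a primitive root.

No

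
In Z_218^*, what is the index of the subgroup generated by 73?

4

The order of 73 must divide φ(218) = φ(2)·φ(109) = 1·108 = 108 = 2^2 · 3^3.
Divisors of 108: 1, 2, 3, 4, 6, 9, 12, 18, 27, 36, 54, 108.
Compute 73^d (mod 218) for the divisors d until we hit 1:
73^1 ≡ 73 (mod 218)
73^2 ≡ 97 (mod 218)
73^3 ≡ 105 (mod 218)
73^4 ≡ 35 (mod 218)
73^6 ≡ 125 (mod 218)
73^9 ≡ 45 (mod 218)
73^12 ≡ 147 (mod 218)
73^18 ≡ 63 (mod 218)
73^27 ≡ 1 (mod 218) ✓
Thus |⟨73⟩| = ord(73) = 27.
Index = |(Z/218Z)^×| / |⟨73⟩| = 108 / 27 = 4.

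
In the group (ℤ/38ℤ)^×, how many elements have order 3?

2

φ(38) = φ(2)·φ(19) = 1·18 = 18 = 2 · 3^2.
Since (Z/38Z)^× is cyclic of order 18, the number of elements of order d is φ(d) when d | 18 and 0 otherwise.
3 | 18, and φ(3) = 3 − 1 = 2.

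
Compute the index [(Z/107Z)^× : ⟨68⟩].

Since 68 ∈ (Z/107Z)^×, its order divides φ(107) = 107 − 1 = 106 = 2 · 53.
Divisors of 106: 1, 2, 53, 106.
Test each divisor d:
68^1 ≡ 68 (mod 107)
68^2 ≡ 23 (mod 107)
68^53 ≡ 106 (mod 107)
68^106 ≡ 1 (mod 107) ✓
So ord_107(68) = 106, hence |⟨68⟩| = 106.
[(Z/107Z)^× : ⟨68⟩] = 106/106 = 1.

1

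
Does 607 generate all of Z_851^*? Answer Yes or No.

No

851 = 23 · 37 is a product of two distinct odd primes, so (Z/851Z)^× ≅ (Z/23Z)^× × (Z/37Z)^× is not cyclic.
No primitive root modulo 851 exists; in particular 607 is not one.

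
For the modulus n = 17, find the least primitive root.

φ(17) = 17 − 1 = 16 = 2^4.
Test candidates g = 2, 3, … against the prime factors q ∈ {2} of φ(17): g is a generator iff g^(16/q) ≢ 1 for every such q.
g = 2: 2^8 ≡ 1 — hits 1, so not a primitive root.
g = 3: 3^8 ≡ 16 — none is 1, so 3 is a primitive root.
So 3 is the smallest generator of (Z/17Z)^×.

3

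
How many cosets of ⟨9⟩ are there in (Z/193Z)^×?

24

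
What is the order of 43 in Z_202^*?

ord(43) | φ(202) = φ(2)·φ(101) = 1·100 = 100 = 2^2 · 5^2.
Divisors of 100: 1, 2, 4, 5, 10, 20, 25, 50, 100.
Compute 43^d (mod 202) for the divisors d until we hit 1:
43^1 ≡ 43
43^2 ≡ 31
43^4 ≡ 153
43^5 ≡ 115
43^10 ≡ 95
43^20 ≡ 137
43^25 ≡ 201
43^50 ≡ 1
Therefore the multiplicative order of 43 modulo 202 is 50.

50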